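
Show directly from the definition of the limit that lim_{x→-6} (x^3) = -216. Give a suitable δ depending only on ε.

δ = min(1, ε/127)

Let ε > 0 be given. We seek δ > 0 with 0 < |x + 6| < δ ⇒ |x^3 + 216| < ε.
Factor: x^3 + 216 = (x + 6)(x^2 - 6x + 36), so |x^3 + 216| = |x + 6|·|x^2 - 6x + 36|.
Restrict δ ≤ 1. Then |x + 6| < 1 gives |x| < 7, so by the triangle inequality |x^2 - 6x + 36| ≤ 7^2 + 6·7 + 36 = 127.
Hence |x^3 + 216| ≤ 127|x + 6|, which is < ε once |x + 6| < ε/127.
Take δ = min(1, ε/127). If 0 < |x + 6| < δ then both bounds hold and |x^3 + 216| ≤ 127|x + 6| < 127·(ε/127) = ε.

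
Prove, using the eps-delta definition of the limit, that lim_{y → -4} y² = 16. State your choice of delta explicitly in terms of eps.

Suppose eps > 0. We seek delta > 0 with 0 < |y + 4| < delta ⇒ |y² − 16| < eps.
Factor: y² − 16 = (y + 4)(y - 4), so |y² − 16| = |y + 4|·|y - 4|.
Impose delta ≤ 2 so that |y| < 6; then |y - 4| ≤ 10.
Hence |y² − 16| ≤ 10|y + 4|, which is < eps once |y + 4| < eps/10.
Take delta = min(2, eps/10). If 0 < |y + 4| < delta then both bounds hold and |y² − 16| ≤ 10|y + 4| < 10·(eps/10) = eps.

delta = min(2, eps/10)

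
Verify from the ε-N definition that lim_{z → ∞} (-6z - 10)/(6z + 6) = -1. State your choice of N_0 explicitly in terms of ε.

N_0 = (2/3)/ε

Let ε > 0 be given. We seek N_0 > 0 such that z > N_0 implies |(-6z - 10)/(6z + 6) + 1| < ε.
(-6z - 10)/(6z + 6) + 1 = (6(-6z - 10) − (-6)(6z + 6)) / (6(6z + 6)) = -24/(6(6z + 6)).
For z > 0 we have 6z + 6 > 6z, so |(-6z - 10)/(6z + 6) + 1| = 24/(6(6z + 6)) < 24/(6·6z) = (2/3)/z.
Thus |(-6z - 10)/(6z + 6) + 1| < ε whenever z > (2/3)/ε.
Take N_0 = (2/3)/ε. If z > N_0 then |(-6z - 10)/(6z + 6) + 1| < (2/3)/z < ε.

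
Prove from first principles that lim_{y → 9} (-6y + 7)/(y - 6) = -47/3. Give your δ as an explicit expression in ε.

δ = min(3/2, (9/58)ε)

Suppose ε > 0. We want δ > 0 with 0 < |y − 9| < δ ⇒ |(-6y + 7)/(y - 6) + 47/3| < ε.
Combining over a common denominator, (-6y + 7)/(y - 6) + 47/3 = [(-6y + 7)·3 − (-47)·(y - 6)] / [3·(y - 6)] = 29(y − 9) / (3(y - 6)).
So |(-6y + 7)/(y - 6) + 47/3| = 29|y − 9| / (3·|y − 6|).
Require δ ≤ 3/2, so |y − 6| ≥ |3| − |y − 9| > 3 − 3/2 = 3/2.
Hence |(-6y + 7)/(y - 6) + 47/3| < 29|y − 9|/(3·(3/2)) = (58/9)|y − 9|, which is < ε once |y − 9| < (9/58)ε.
Take δ = min(3/2, (9/58)ε). Then 0 < |y − 9| < δ forces both bounds, so |(-6y + 7)/(y - 6) + 47/3| < ε.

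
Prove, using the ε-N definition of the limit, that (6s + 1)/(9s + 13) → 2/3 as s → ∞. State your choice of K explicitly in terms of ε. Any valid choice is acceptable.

K = (23/27)/ε

Let ε > 0. We seek K > 0 such that s > K implies |(6s + 1)/(9s + 13) − (2/3)| < ε.
(6s + 1)/(9s + 13) − (2/3) = (9(6s + 1) − 6(9s + 13)) / (9(9s + 13)) = -69/(9(9s + 13)).
For s > 0 we have 9s + 13 > 9s, so |(6s + 1)/(9s + 13) − (2/3)| = 69/(9(9s + 13)) < 69/(9·9s) = (23/27)/s.
Thus |(6s + 1)/(9s + 13) − (2/3)| < ε whenever s > (23/27)/ε.
Take K = (23/27)/ε. If s > K then |(6s + 1)/(9s + 13) − (2/3)| < (23/27)/s < ε.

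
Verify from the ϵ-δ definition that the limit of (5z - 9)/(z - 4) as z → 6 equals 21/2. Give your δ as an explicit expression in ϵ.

δ = min(1, (2/11)ϵ)

Let ϵ > 0 be given. We want δ > 0 with 0 < |z − 6| < δ ⇒ |(5z - 9)/(z - 4) − (21/2)| < ϵ.
Combining over a common denominator, (5z - 9)/(z - 4) − (21/2) = [(5z - 9)·2 − 21·(z - 4)] / [2·(z - 4)] = -11(z − 6) / (2(z - 4)).
So |(5z - 9)/(z - 4) − (21/2)| = 11|z − 6| / (2·|z − 4|).
Require δ ≤ 1, so |z − 4| ≥ |2| − |z − 6| > 2 − 1 = 1.
Hence |(5z - 9)/(z - 4) − (21/2)| < 11|z − 6|/(2·1) = (11/2)|z − 6|, which is < ϵ once |z − 6| < (2/11)ϵ.
Take δ = min(1, (2/11)ϵ). Then 0 < |z − 6| < δ forces both bounds, so |(5z - 9)/(z - 4) − (21/2)| < ϵ.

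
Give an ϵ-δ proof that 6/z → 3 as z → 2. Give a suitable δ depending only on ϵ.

δ = min(1, (1/3)ϵ)

Let ϵ > 0. We seek δ > 0 such that 0 < |z − 2| < δ implies |6/z − 3| < ϵ.
|6/z − 3| = 6·|2 − z|/(2·|z|) = 6|z − 2|/(2|z|).
Require δ ≤ 1 so that |z| > 2 − 1 = 1, hence 2|z| > 2.
Then |6/z − 3| < 6|z − 2|/2, which is < ϵ when |z − 2| < (1/3)ϵ.
Take δ = min(1, (1/3)ϵ). Then 0 < |z − 2| < δ gives both |z − 2| < 1 and |z − 2| < (1/3)ϵ, so |6/z − 3| < ϵ.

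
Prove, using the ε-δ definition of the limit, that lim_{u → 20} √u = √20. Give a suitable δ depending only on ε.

δ = min(20, √20·ε)

Suppose ε > 0. We want δ > 0 such that 0 < |u − 20| < δ implies |√u − √20| < ε.
Multiplying by the conjugate, |√u − √20| = |u − 20|/(√u + √20).
Restrict δ ≤ 20 so that |u − 20| < 20 forces u > 0, and then √u + √20 > √20.
Hence |√u − √20| < |u − 20|/√20, which is < ε once |u − 20| < √20·ε.
Take δ = min(20, √20·ε). If 0 < |u − 20| < δ then u > 0 and |√u − √20| < |u − 20|/√20 < ε.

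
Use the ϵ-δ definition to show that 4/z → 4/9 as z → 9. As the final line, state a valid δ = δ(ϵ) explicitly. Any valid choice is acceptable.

δ = min(9/2, (81/8)ϵ)

Suppose ϵ > 0. We seek δ > 0 such that 0 < |z − 9| < δ implies |4/z − (4/9)| < ϵ.
|4/z − (4/9)| = 4·|9 − z|/(9·|z|) = 4|z − 9|/(9|z|).
Restrict δ ≤ 9/2. Then |z − 9| < 9/2 gives |z| > 9/2, so 9|z| > 81/2.
Then |4/z − (4/9)| < 4|z − 9|/(81/2), which is < ϵ when |z − 9| < (81/8)ϵ.
Take δ = min(9/2, (81/8)ϵ). Then 0 < |z − 9| < δ gives both |z − 9| < 9/2 and |z − 9| < (81/8)ϵ, so |4/z − (4/9)| < ϵ.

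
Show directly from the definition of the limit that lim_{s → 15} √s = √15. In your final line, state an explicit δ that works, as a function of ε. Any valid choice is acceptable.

δ = min(15, √15·ε)

Let ε > 0. We want δ > 0 such that 0 < |s − 15| < δ implies |√s − √15| < ε.
Multiplying by the conjugate, |√s − √15| = |s − 15|/(√s + √15).
Restrict δ ≤ 15 so that |s − 15| < 15 forces s > 0, and then √s + √15 > √15.
Hence |√s − √15| < |s − 15|/√15, which is < ε once |s − 15| < √15·ε.
Take δ = min(15, √15·ε). If 0 < |s − 15| < δ then s > 0 and |√s − √15| < |s − 15|/√15 < ε.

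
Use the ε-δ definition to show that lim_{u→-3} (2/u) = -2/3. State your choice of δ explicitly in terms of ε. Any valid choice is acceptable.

Fix ε > 0. We seek δ > 0 such that 0 < |u + 3| < δ implies |2/u + 2/3| < ε.
|2/u + 2/3| = 2·|-3 − u|/(3·|u|) = 2|u + 3|/(3|u|).
Require δ ≤ 3/2 so that |u| > 3 − 3/2 = 3/2, hence 3|u| > 9/2.
Then |2/u + 2/3| < 2|u + 3|/(9/2), which is < ε when |u + 3| < (9/4)ε.
Take δ = min(3/2, (9/4)ε). Then 0 < |u + 3| < δ gives both |u + 3| < 3/2 and |u + 3| < (9/4)ε, so |2/u + 2/3| < ε.

δ = min(3/2, (9/4)ε)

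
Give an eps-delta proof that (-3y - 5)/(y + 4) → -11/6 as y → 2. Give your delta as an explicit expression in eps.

delta = min(3, (18/7)eps)

Fix eps > 0. We want delta > 0 with 0 < |y − 2| < delta ⇒ |(-3y - 5)/(y + 4) + 11/6| < eps.
Combining over a common denominator, (-3y - 5)/(y + 4) + 11/6 = [(-3y - 5)·6 − (-11)·(y + 4)] / [6·(y + 4)] = -7(y − 2) / (6(y + 4)).
So |(-3y - 5)/(y + 4) + 11/6| = 7|y − 2| / (6·|y + 4|).
Restrict delta ≤ 3. Then |y − 2| < 3 gives |y + 4| = |(y − 2) + 6| ≥ 6 − 3 = 3.
Hence |(-3y - 5)/(y + 4) + 11/6| < 7|y − 2|/(6·3) = (7/18)|y − 2|, which is < eps once |y − 2| < (18/7)eps.
Take delta = min(3, (18/7)eps). Then 0 < |y − 2| < delta forces both bounds, so |(-3y - 5)/(y + 4) + 11/6| < eps.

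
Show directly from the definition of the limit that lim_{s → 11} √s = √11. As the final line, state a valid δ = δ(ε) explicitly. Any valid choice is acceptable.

δ = min(11, √11·ε)

Fix ε > 0. We want δ > 0 such that 0 < |s − 11| < δ implies |√s − √11| < ε.
Rationalise: √s − √11 = (s − 11)/(√s + √11), so |√s − √11| = |s − 11|/(√s + √11).
Restrict δ ≤ 11 so that |s − 11| < 11 forces s > 0, and then √s + √11 > √11.
Hence |√s − √11| < |s − 11|/√11, which is < ε once |s − 11| < √11·ε.
Take δ = min(11, √11·ε). If 0 < |s − 11| < δ then s > 0 and |√s − √11| < |s − 11|/√11 < ε.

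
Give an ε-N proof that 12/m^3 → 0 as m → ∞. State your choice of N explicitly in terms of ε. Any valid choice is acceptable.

Let ε > 0. For m ≥ 1, |12/m^3 − 0| = 12/m^3.
12/m^3 < ε ⇔ m^3 > 12/ε ⇔ m > (12/ε)^{1/3}.
Take N = (12/ε)^{1/3}. Then m > N implies 12/m^3 < ε.

N = (12/ε)^{1/3}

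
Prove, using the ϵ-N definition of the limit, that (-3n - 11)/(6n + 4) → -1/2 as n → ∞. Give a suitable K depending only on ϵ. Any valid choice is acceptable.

K = (3/2)/ϵ

Fix ϵ > 0. For n ≥ 1, |(-3n - 11)/(6n + 4) + 1/2| = |-54|/(6(6n + 4)) = 54/(6(6n + 4)).
Since 6n + 4 ≥ 6n for n ≥ 1, this is ≤ 54/(6·6n) = (3/2)/n.
So |(-3n - 11)/(6n + 4) + 1/2| < ϵ whenever n > (3/2)/ϵ.
Take K = (3/2)/ϵ. If n > K then |(-3n - 11)/(6n + 4) + 1/2| ≤ (3/2)/n < ϵ.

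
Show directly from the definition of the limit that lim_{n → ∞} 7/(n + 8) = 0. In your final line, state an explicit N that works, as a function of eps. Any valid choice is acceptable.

N = 7/eps

Suppose eps > 0. For n ≥ 1, |7/(n + 8) − 0| = 7/(n + 8) ≤ 7/n.
We need 7/n < eps, i.e. n > 7/eps.
Take N = 7/eps. If n > N then |7/(n + 8)| ≤ 7/n < eps.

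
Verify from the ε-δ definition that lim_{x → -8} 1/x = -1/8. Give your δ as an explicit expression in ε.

Fix ε > 0. We seek δ > 0 such that 0 < |x + 8| < δ implies |1/x + 1/8| < ε.
|1/x + 1/8| = |-8 − x|/(8·|x|) = |x + 8|/(8|x|).
Require δ ≤ 4 so that |x| > 8 − 4 = 4, hence 8|x| > 32.
Then |1/x + 1/8| < |x + 8|/32, which is < ε when |x + 8| < 32ε.
Take δ = min(4, 32ε). Then 0 < |x + 8| < δ gives both |x + 8| < 4 and |x + 8| < 32ε, so |1/x + 1/8| < ε.

δ = min(4, 32ε)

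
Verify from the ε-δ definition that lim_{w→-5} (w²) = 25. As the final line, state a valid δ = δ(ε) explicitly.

Let ε > 0 be given. We seek δ > 0 with 0 < |w + 5| < δ ⇒ |w² − 25| < ε.
Factor: w² − 25 = (w + 5)(w - 5), so |w² − 25| = |w + 5|·|w - 5|.
Restrict δ ≤ 1. Then |w + 5| < 1 gives |w| < 6, so by the triangle inequality |w - 5| ≤ 6 + 5 = 11.
Hence |w² − 25| ≤ 11|w + 5|, which is < ε once |w + 5| < ε/11.
Take δ = min(1, ε/11). If 0 < |w + 5| < δ then both bounds hold and |w² − 25| ≤ 11|w + 5| < 11·(ε/11) = ε.

δ = min(1, ε/11)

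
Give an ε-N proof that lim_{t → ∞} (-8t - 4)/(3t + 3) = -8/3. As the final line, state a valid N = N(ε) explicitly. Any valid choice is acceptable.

N = (4/3)/ε

Suppose ε > 0. We seek N > 0 such that t > N implies |(-8t - 4)/(3t + 3) + 8/3| < ε.
(-8t - 4)/(3t + 3) + 8/3 = (3(-8t - 4) − (-8)(3t + 3)) / (3(3t + 3)) = 12/(3(3t + 3)).
For t > 0 we have 3t + 3 > 3t, so |(-8t - 4)/(3t + 3) + 8/3| = 12/(3(3t + 3)) < 12/(3·3t) = (4/3)/t.
Thus |(-8t - 4)/(3t + 3) + 8/3| < ε whenever t > (4/3)/ε.
Take N = (4/3)/ε. If t > N then |(-8t - 4)/(3t + 3) + 8/3| < (4/3)/t < ε.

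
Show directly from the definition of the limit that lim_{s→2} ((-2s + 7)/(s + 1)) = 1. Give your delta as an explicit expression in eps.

delta = min(3/2, (1/2)eps)

Fix eps > 0. We want delta > 0 with 0 < |s − 2| < delta ⇒ |(-2s + 7)/(s + 1) − 1| < eps.
Combining over a common denominator, (-2s + 7)/(s + 1) − 1 = [(-2s + 7)·3 − 3·(s + 1)] / [3·(s + 1)] = -9(s − 2) / (3(s + 1)).
So |(-2s + 7)/(s + 1) − 1| = 9|s − 2| / (3·|s + 1|).
Restrict delta ≤ 3/2. Then |s − 2| < 3/2 gives |s + 1| = |(s − 2) + 3| ≥ 3 − 3/2 = 3/2.
Hence |(-2s + 7)/(s + 1) − 1| < 9|s − 2|/(3·(3/2)) = 2|s − 2|, which is < eps once |s − 2| < (1/2)eps.
Take delta = min(3/2, (1/2)eps). Then 0 < |s − 2| < delta forces both bounds, so |(-2s + 7)/(s + 1) − 1| < eps.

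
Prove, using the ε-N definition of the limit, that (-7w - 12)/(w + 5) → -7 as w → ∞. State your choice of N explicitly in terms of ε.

Let ε > 0 be given. We seek N > 0 such that w > N implies |(-7w - 12)/(w + 5) + 7| < ε.
(-7w - 12)/(w + 5) + 7 = ((-7w - 12) − (-7)(w + 5)) / ((w + 5)) = 23/((w + 5)).
For w > 0 we have w + 5 > w, so |(-7w - 12)/(w + 5) + 7| = 23/((w + 5)) < 23/(w) = 23/w.
Thus |(-7w - 12)/(w + 5) + 7| < ε whenever w > 23/ε.
Take N = 23/ε. If w > N then |(-7w - 12)/(w + 5) + 7| < 23/w < ε.

N = 23/ε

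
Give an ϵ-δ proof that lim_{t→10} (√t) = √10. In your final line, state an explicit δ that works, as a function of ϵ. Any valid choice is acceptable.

Fix ϵ > 0. We want δ > 0 such that 0 < |t − 10| < δ implies |√t − √10| < ϵ.
Multiplying by the conjugate, |√t − √10| = |t − 10|/(√t + √10).
Restrict δ ≤ 10 so that |t − 10| < 10 forces t > 0, and then √t + √10 > √10.
Hence |√t − √10| < |t − 10|/√10, which is < ϵ once |t − 10| < √10·ϵ.
Take δ = min(10, √10·ϵ). If 0 < |t − 10| < δ then t > 0 and |√t − √10| < |t − 10|/√10 < ϵ.

δ = min(10, √10·ϵ)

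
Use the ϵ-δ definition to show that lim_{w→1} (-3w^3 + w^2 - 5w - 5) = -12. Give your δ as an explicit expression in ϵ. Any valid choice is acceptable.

δ = min(1, ϵ/23)

Suppose ϵ > 0. We want δ > 0 such that 0 < |w − 1| < δ implies |(-3w^3 + w^2 - 5w - 5) + 12| < ϵ.
(-3w^3 + w^2 - 5w - 5) + 12 = -3w^3 + w^2 - 5w + 7 = (w − 1)(-3w^2 - 2w - 7).
So |(-3w^3 + w^2 - 5w - 5) + 12| = |w − 1|·|-3w^2 - 2w - 7|.
Require δ ≤ 1. Then |w − 1| < 1 gives |w| < 2, and by the triangle inequality |-3w^2 - 2w - 7| ≤ 3·2^2 + 2·2 + 7 = 23.
Hence |(-3w^3 + w^2 - 5w - 5) + 12| ≤ 23|w − 1| < ϵ provided |w − 1| < ϵ/23.
Take δ = min(1, ϵ/23). Then 0 < |w − 1| < δ gives both |w − 1| < 1 and |w − 1| < ϵ/23, so |(-3w^3 + w^2 - 5w - 5) + 12| < ϵ.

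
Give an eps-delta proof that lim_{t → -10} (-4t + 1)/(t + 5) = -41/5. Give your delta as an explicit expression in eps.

Suppose eps > 0. We want delta > 0 with 0 < |t + 10| < delta ⇒ |(-4t + 1)/(t + 5) + 41/5| < eps.
Combining over a common denominator, (-4t + 1)/(t + 5) + 41/5 = [(-4t + 1)·(-5) − 41·(t + 5)] / [(-5)·(t + 5)] = -21(t + 10) / ((-5)(t + 5)).
So |(-4t + 1)/(t + 5) + 41/5| = 21|t + 10| / (5·|t + 5|).
Restrict delta ≤ 5/2. Then |t + 10| < 5/2 gives |t + 5| = |(t + 10) + (-5)| ≥ 5 − 5/2 = 5/2.
Hence |(-4t + 1)/(t + 5) + 41/5| < 21|t + 10|/(5·(5/2)) = (42/25)|t + 10|, which is < eps once |t + 10| < (25/42)eps.
Take delta = min(5/2, (25/42)eps). Then 0 < |t + 10| < delta forces both bounds, so |(-4t + 1)/(t + 5) + 41/5| < eps.

delta = min(5/2, (25/42)eps)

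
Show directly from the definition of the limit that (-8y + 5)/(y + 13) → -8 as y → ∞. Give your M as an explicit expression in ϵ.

M = 109/ϵ

Suppose ϵ > 0. We seek M > 0 such that y > M implies |(-8y + 5)/(y + 13) + 8| < ϵ.
(-8y + 5)/(y + 13) + 8 = ((-8y + 5) − (-8)(y + 13)) / ((y + 13)) = 109/((y + 13)).
For y > 0 we have y + 13 > y, so |(-8y + 5)/(y + 13) + 8| = 109/((y + 13)) < 109/(y) = 109/y.
Thus |(-8y + 5)/(y + 13) + 8| < ϵ whenever y > 109/ϵ.
Take M = 109/ϵ. If y > M then |(-8y + 5)/(y + 13) + 8| < 109/y < ϵ.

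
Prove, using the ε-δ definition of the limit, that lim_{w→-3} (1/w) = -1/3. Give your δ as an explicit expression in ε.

δ = min(3/2, (9/2)ε)

Fix ε > 0. We seek δ > 0 such that 0 < |w + 3| < δ implies |1/w + 1/3| < ε.
|1/w + 1/3| = |-3 − w|/(3·|w|) = |w + 3|/(3|w|).
Require δ ≤ 3/2 so that |w| > 3 − 3/2 = 3/2, hence 3|w| > 9/2.
Then |1/w + 1/3| < |w + 3|/(9/2), which is < ε when |w + 3| < (9/2)ε.
Take δ = min(3/2, (9/2)ε). Then 0 < |w + 3| < δ gives both |w + 3| < 3/2 and |w + 3| < (9/2)ε, so |1/w + 1/3| < ε.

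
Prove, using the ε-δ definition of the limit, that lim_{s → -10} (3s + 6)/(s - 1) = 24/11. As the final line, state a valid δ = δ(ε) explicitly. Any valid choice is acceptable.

δ = min(11/2, (121/18)ε)

Suppose ε > 0. We want δ > 0 with 0 < |s + 10| < δ ⇒ |(3s + 6)/(s - 1) − (24/11)| < ε.
Combining over a common denominator, (3s + 6)/(s - 1) − (24/11) = [(3s + 6)·(-11) − (-24)·(s - 1)] / [(-11)·(s - 1)] = -9(s + 10) / ((-11)(s - 1)).
So |(3s + 6)/(s - 1) − (24/11)| = 9|s + 10| / (11·|s − 1|).
Restrict δ ≤ 11/2. Then |s + 10| < 11/2 gives |s − 1| = |(s + 10) + (-11)| ≥ 11 − 11/2 = 11/2.
Hence |(3s + 6)/(s - 1) − (24/11)| < 9|s + 10|/(11·(11/2)) = (18/121)|s + 10|, which is < ε once |s + 10| < (121/18)ε.
Take δ = min(11/2, (121/18)ε). Then 0 < |s + 10| < δ forces both bounds, so |(3s + 6)/(s - 1) − (24/11)| < ε.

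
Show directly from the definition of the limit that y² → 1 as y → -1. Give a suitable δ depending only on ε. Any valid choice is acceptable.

Fix ε > 0. We seek δ > 0 with 0 < |y + 1| < δ ⇒ |y² − 1| < ε.
Factor: y² − 1 = (y + 1)(y - 1), so |y² − 1| = |y + 1|·|y - 1|.
Impose δ ≤ 2 so that |y| < 3; then |y - 1| ≤ 4.
Hence |y² − 1| ≤ 4|y + 1|, which is < ε once |y + 1| < ε/4.
Take δ = min(2, ε/4). If 0 < |y + 1| < δ then both bounds hold and |y² − 1| ≤ 4|y + 1| < 4·(ε/4) = ε.

δ = min(2, ε/4)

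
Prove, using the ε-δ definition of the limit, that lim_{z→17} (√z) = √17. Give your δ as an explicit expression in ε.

δ = min(17, √17·ε)

Let ε > 0. We want δ > 0 such that 0 < |z − 17| < δ implies |√z − √17| < ε.
Rationalise: √z − √17 = (z − 17)/(√z + √17), so |√z − √17| = |z − 17|/(√z + √17).
Restrict δ ≤ 17 so that |z − 17| < 17 forces z > 0, and then √z + √17 > √17.
Hence |√z − √17| < |z − 17|/√17, which is < ε once |z − 17| < √17·ε.
Take δ = min(17, √17·ε). If 0 < |z − 17| < δ then z > 0 and |√z − √17| < |z − 17|/√17 < ε.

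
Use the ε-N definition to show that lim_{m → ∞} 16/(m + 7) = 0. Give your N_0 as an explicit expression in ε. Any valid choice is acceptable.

N_0 = 16/ε

Fix ε > 0. For m ≥ 1, |16/(m + 7) − 0| = 16/(m + 7) ≤ 16/m.
We need 16/m < ε, i.e. m > 16/ε.
Take N_0 = 16/ε. If m > N_0 then |16/(m + 7)| ≤ 16/m < ε.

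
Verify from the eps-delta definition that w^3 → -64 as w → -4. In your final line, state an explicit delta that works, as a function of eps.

Fix eps > 0. We seek delta > 0 with 0 < |w + 4| < delta ⇒ |w^3 + 64| < eps.
Factor: w^3 + 64 = (w + 4)(w^2 - 4w + 16), so |w^3 + 64| = |w + 4|·|w^2 - 4w + 16|.
Impose delta ≤ 1 so that |w| < 5; then |w^2 - 4w + 16| ≤ 61.
Hence |w^3 + 64| ≤ 61|w + 4|, which is < eps once |w + 4| < eps/61.
Take delta = min(1, eps/61). If 0 < |w + 4| < delta then both bounds hold and |w^3 + 64| ≤ 61|w + 4| < 61·(eps/61) = eps.

delta = min(1, eps/61)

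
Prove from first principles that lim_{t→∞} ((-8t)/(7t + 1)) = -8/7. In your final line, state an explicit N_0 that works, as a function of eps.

N_0 = (8/49)/eps

Fix eps > 0. We seek N_0 > 0 such that t > N_0 implies |(-8t)/(7t + 1) + 8/7| < eps.
(-8t)/(7t + 1) + 8/7 = (7(-8t) − (-8)(7t + 1)) / (7(7t + 1)) = 8/(7(7t + 1)).
For t > 0 we have 7t + 1 > 7t, so |(-8t)/(7t + 1) + 8/7| = 8/(7(7t + 1)) < 8/(7·7t) = (8/49)/t.
Thus |(-8t)/(7t + 1) + 8/7| < eps whenever t > (8/49)/eps.
Take N_0 = (8/49)/eps. If t > N_0 then |(-8t)/(7t + 1) + 8/7| < (8/49)/t < eps.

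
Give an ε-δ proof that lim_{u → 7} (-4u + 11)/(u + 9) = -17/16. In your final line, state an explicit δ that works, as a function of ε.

Let ε > 0. We want δ > 0 with 0 < |u − 7| < δ ⇒ |(-4u + 11)/(u + 9) + 17/16| < ε.
Combining over a common denominator, (-4u + 11)/(u + 9) + 17/16 = [(-4u + 11)·16 − (-17)·(u + 9)] / [16·(u + 9)] = -47(u − 7) / (16(u + 9)).
So |(-4u + 11)/(u + 9) + 17/16| = 47|u − 7| / (16·|u + 9|).
Require δ ≤ 8, so |u + 9| ≥ |16| − |u − 7| > 16 − 8 = 8.
Hence |(-4u + 11)/(u + 9) + 17/16| < 47|u − 7|/(16·8) = (47/128)|u − 7|, which is < ε once |u − 7| < (128/47)ε.
Take δ = min(8, (128/47)ε). Then 0 < |u − 7| < δ forces both bounds, so |(-4u + 11)/(u + 9) + 17/16| < ε.

δ = min(8, (128/47)ε)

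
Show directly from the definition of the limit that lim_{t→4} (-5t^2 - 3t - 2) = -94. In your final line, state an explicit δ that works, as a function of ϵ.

Let ϵ > 0 be given. We want δ > 0 such that 0 < |t − 4| < δ implies |(-5t^2 - 3t - 2) + 94| < ϵ.
(-5t^2 - 3t - 2) + 94 = -5t^2 - 3t + 92 = (t − 4)(-5t - 23).
So |(-5t^2 - 3t - 2) + 94| = |t − 4|·|-5t - 23|.
Require δ ≤ 1. Then |t − 4| < 1 gives |t| < 5, and by the triangle inequality |-5t - 23| ≤ 5·5 + 23 = 48.
Hence |(-5t^2 - 3t - 2) + 94| ≤ 48|t − 4| < ϵ provided |t − 4| < ϵ/48.
Choosing δ = min(1, ϵ/48) ensures both conditions, hence |(-5t^2 - 3t - 2) + 94| < ϵ.

δ = min(1, ϵ/48)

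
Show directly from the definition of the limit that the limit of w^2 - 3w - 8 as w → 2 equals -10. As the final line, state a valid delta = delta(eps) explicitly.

Let eps > 0 be given. We want delta > 0 such that 0 < |w − 2| < delta implies |(w^2 - 3w - 8) + 10| < eps.
(w^2 - 3w - 8) + 10 = w^2 - 3w + 2 = (w − 2)(w - 1).
So |(w^2 - 3w - 8) + 10| = |w − 2|·|w - 1|.
Require delta ≤ 2. Then |w − 2| < 2 gives |w| < 4, and by the triangle inequality |w - 1| ≤ 4 + 1 = 5.
Hence |(w^2 - 3w - 8) + 10| ≤ 5|w − 2| < eps provided |w − 2| < eps/5.
Take delta = min(2, eps/5). Then 0 < |w − 2| < delta gives both |w − 2| < 2 and |w − 2| < eps/5, so |(w^2 - 3w - 8) + 10| < eps.

delta = min(2, eps/5)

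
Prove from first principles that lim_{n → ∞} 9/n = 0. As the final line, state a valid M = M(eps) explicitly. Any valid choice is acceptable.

Fix eps > 0. For n ≥ 1, |9/n − 0| = 9/(n) ≤ 9/n.
We need 9/n < eps, i.e. n > 9/eps.
Take M = 9/eps. If n > M then |9/n| ≤ 9/n < eps.

M = 9/eps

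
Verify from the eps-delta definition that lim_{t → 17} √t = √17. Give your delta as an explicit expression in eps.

delta = min(17, √17·eps)

Let eps > 0 be given. We want delta > 0 such that 0 < |t − 17| < delta implies |√t − √17| < eps.
Multiplying by the conjugate, |√t − √17| = |t − 17|/(√t + √17).
Restrict delta ≤ 17 so that |t − 17| < 17 forces t > 0, and then √t + √17 > √17.
Hence |√t − √17| < |t − 17|/√17, which is < eps once |t − 17| < √17·eps.
Take delta = min(17, √17·eps). If 0 < |t − 17| < delta then t > 0 and |√t − √17| < |t − 17|/√17 < eps.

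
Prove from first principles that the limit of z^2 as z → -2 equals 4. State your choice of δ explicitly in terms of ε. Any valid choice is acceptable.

Let ε > 0. We seek δ > 0 with 0 < |z + 2| < δ ⇒ |z^2 − 4| < ε.
Factor: z^2 − 4 = (z + 2)(z - 2), so |z^2 − 4| = |z + 2|·|z - 2|.
Restrict δ ≤ 1. Then |z + 2| < 1 gives |z| < 3, so by the triangle inequality |z - 2| ≤ 3 + 2 = 5.
Hence |z^2 − 4| ≤ 5|z + 2|, which is < ε once |z + 2| < ε/5.
Take δ = min(1, ε/5). If 0 < |z + 2| < δ then both bounds hold and |z^2 − 4| ≤ 5|z + 2| < 5·(ε/5) = ε.

δ = min(1, ε/5)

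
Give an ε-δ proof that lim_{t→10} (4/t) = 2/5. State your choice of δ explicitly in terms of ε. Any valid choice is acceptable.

δ = min(5, (25/2)ε)

Let ε > 0. We seek δ > 0 such that 0 < |t − 10| < δ implies |4/t − (2/5)| < ε.
|4/t − (2/5)| = 4·|10 − t|/(10·|t|) = 4|t − 10|/(10|t|).
Restrict δ ≤ 5. Then |t − 10| < 5 gives |t| > 5, so 10|t| > 50.
Then |4/t − (2/5)| < 4|t − 10|/50, which is < ε when |t − 10| < (25/2)ε.
Take δ = min(5, (25/2)ε). Then 0 < |t − 10| < δ gives both |t − 10| < 5 and |t − 10| < (25/2)ε, so |4/t − (2/5)| < ε.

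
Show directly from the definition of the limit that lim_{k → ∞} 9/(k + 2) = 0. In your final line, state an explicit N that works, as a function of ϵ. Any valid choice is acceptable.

N = 9/ϵ

Let ϵ > 0. For k ≥ 1, |9/(k + 2) − 0| = 9/(k + 2) ≤ 9/k.
We need 9/k < ϵ, i.e. k > 9/ϵ.
Take N = 9/ϵ. If k > N then |9/(k + 2)| ≤ 9/k < ϵ.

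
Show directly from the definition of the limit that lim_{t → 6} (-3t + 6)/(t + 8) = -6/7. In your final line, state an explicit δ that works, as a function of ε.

δ = min(7, (49/15)ε)

Let ε > 0. We want δ > 0 with 0 < |t − 6| < δ ⇒ |(-3t + 6)/(t + 8) + 6/7| < ε.
Combining over a common denominator, (-3t + 6)/(t + 8) + 6/7 = [(-3t + 6)·14 − (-12)·(t + 8)] / [14·(t + 8)] = -30(t − 6) / (14(t + 8)).
So |(-3t + 6)/(t + 8) + 6/7| = 30|t − 6| / (14·|t + 8|).
Require δ ≤ 7, so |t + 8| ≥ |14| − |t − 6| > 14 − 7 = 7.
Hence |(-3t + 6)/(t + 8) + 6/7| < 30|t − 6|/(14·7) = (15/49)|t − 6|, which is < ε once |t − 6| < (49/15)ε.
Take δ = min(7, (49/15)ε). Then 0 < |t − 6| < δ forces both bounds, so |(-3t + 6)/(t + 8) + 6/7| < ε.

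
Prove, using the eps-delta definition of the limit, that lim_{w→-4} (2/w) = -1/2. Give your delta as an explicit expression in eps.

Let eps > 0. We seek delta > 0 such that 0 < |w + 4| < delta implies |2/w + 1/2| < eps.
|2/w + 1/2| = 2·|-4 − w|/(4·|w|) = 2|w + 4|/(4|w|).
Restrict delta ≤ 2. Then |w + 4| < 2 gives |w| > 2, so 4|w| > 8.
Then |2/w + 1/2| < 2|w + 4|/8, which is < eps when |w + 4| < 4eps.
Take delta = min(2, 4eps). Then 0 < |w + 4| < delta gives both |w + 4| < 2 and |w + 4| < 4eps, so |2/w + 1/2| < eps.

delta = min(2, 4eps)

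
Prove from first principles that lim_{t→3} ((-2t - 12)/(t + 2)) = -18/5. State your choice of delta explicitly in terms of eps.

delta = min(5/2, (25/16)eps)

Let eps > 0 be given. We want delta > 0 with 0 < |t − 3| < delta ⇒ |(-2t - 12)/(t + 2) + 18/5| < eps.
Combining over a common denominator, (-2t - 12)/(t + 2) + 18/5 = [(-2t - 12)·5 − (-18)·(t + 2)] / [5·(t + 2)] = 8(t − 3) / (5(t + 2)).
So |(-2t - 12)/(t + 2) + 18/5| = 8|t − 3| / (5·|t + 2|).
Restrict delta ≤ 5/2. Then |t − 3| < 5/2 gives |t + 2| = |(t − 3) + 5| ≥ 5 − 5/2 = 5/2.
Hence |(-2t - 12)/(t + 2) + 18/5| < 8|t − 3|/(5·(5/2)) = (16/25)|t − 3|, which is < eps once |t − 3| < (25/16)eps.
Take delta = min(5/2, (25/16)eps). Then 0 < |t − 3| < delta forces both bounds, so |(-2t - 12)/(t + 2) + 18/5| < eps.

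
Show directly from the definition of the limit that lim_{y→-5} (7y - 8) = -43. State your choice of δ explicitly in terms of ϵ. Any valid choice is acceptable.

δ = ϵ/7

Let ϵ > 0 be given. We need δ > 0 so that 0 < |y + 5| < δ implies |(7y - 8) + 43| < ϵ.
|(7y - 8) + 43| = |7y + 35| = 7|y + 5|.
So 7|y + 5| < ϵ exactly when |y + 5| < ϵ/7.
Take δ = ϵ/7. If 0 < |y + 5| < δ then |(7y - 8) + 43| = 7|y + 5| < 7·(ϵ/7) = ϵ.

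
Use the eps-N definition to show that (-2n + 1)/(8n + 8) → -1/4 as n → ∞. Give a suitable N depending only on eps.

Let eps > 0 be given. For n ≥ 1, |(-2n + 1)/(8n + 8) + 1/4| = |24|/(8(8n + 8)) = 24/(8(8n + 8)).
Since 8n + 8 ≥ 8n for n ≥ 1, this is ≤ 24/(8·8n) = (3/8)/n.
So |(-2n + 1)/(8n + 8) + 1/4| < eps whenever n > (3/8)/eps.
Take N = (3/8)/eps. If n > N then |(-2n + 1)/(8n + 8) + 1/4| ≤ (3/8)/n < eps.

N = (3/8)/eps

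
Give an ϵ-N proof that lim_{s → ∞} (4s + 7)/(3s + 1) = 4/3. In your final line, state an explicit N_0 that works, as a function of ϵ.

N_0 = (17/9)/ϵ

Suppose ϵ > 0. We seek N_0 > 0 such that s > N_0 implies |(4s + 7)/(3s + 1) − (4/3)| < ϵ.
(4s + 7)/(3s + 1) − (4/3) = (3(4s + 7) − 4(3s + 1)) / (3(3s + 1)) = 17/(3(3s + 1)).
For s > 0 we have 3s + 1 > 3s, so |(4s + 7)/(3s + 1) − (4/3)| = 17/(3(3s + 1)) < 17/(3·3s) = (17/9)/s.
Thus |(4s + 7)/(3s + 1) − (4/3)| < ϵ whenever s > (17/9)/ϵ.
Take N_0 = (17/9)/ϵ. If s > N_0 then |(4s + 7)/(3s + 1) − (4/3)| < (17/9)/s < ϵ.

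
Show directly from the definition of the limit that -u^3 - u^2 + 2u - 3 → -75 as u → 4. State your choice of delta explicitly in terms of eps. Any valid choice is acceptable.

delta = min(2, eps/84)

Suppose eps > 0. We want delta > 0 such that 0 < |u − 4| < delta implies |(-u^3 - u^2 + 2u - 3) + 75| < eps.
(-u^3 - u^2 + 2u - 3) + 75 = -u^3 - u^2 + 2u + 72 = (u − 4)(-u^2 - 5u - 18).
So |(-u^3 - u^2 + 2u - 3) + 75| = |u − 4|·|-u^2 - 5u - 18|.
Require delta ≤ 2. Then |u − 4| < 2 gives |u| < 6, and by the triangle inequality |-u^2 - 5u - 18| ≤ 6^2 + 5·6 + 18 = 84.
Hence |(-u^3 - u^2 + 2u - 3) + 75| ≤ 84|u − 4| < eps provided |u − 4| < eps/84.
Take delta = min(2, eps/84). Then 0 < |u − 4| < delta gives both |u − 4| < 2 and |u − 4| < eps/84, so |(-u^3 - u^2 + 2u - 3) + 75| < eps.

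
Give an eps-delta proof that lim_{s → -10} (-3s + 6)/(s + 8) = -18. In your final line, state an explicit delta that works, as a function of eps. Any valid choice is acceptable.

Let eps > 0. We want delta > 0 with 0 < |s + 10| < delta ⇒ |(-3s + 6)/(s + 8) + 18| < eps.
Combining over a common denominator, (-3s + 6)/(s + 8) + 18 = [(-3s + 6)·(-2) − 36·(s + 8)] / [(-2)·(s + 8)] = -30(s + 10) / ((-2)(s + 8)).
So |(-3s + 6)/(s + 8) + 18| = 30|s + 10| / (2·|s + 8|).
Require delta ≤ 1, so |s + 8| ≥ |-2| − |s + 10| > 2 − 1 = 1.
Hence |(-3s + 6)/(s + 8) + 18| < 30|s + 10|/(2·1) = 15|s + 10|, which is < eps once |s + 10| < (1/15)eps.
Take delta = min(1, (1/15)eps). Then 0 < |s + 10| < delta forces both bounds, so |(-3s + 6)/(s + 8) + 18| < eps.

delta = min(1, (1/15)eps)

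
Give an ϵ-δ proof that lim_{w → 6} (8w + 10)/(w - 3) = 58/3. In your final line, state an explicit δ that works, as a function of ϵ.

δ = min(3/2, (9/68)ϵ)

Fix ϵ > 0. We want δ > 0 with 0 < |w − 6| < δ ⇒ |(8w + 10)/(w - 3) − (58/3)| < ϵ.
Combining over a common denominator, (8w + 10)/(w - 3) − (58/3) = [(8w + 10)·3 − 58·(w - 3)] / [3·(w - 3)] = -34(w − 6) / (3(w - 3)).
So |(8w + 10)/(w - 3) − (58/3)| = 34|w − 6| / (3·|w − 3|).
Require δ ≤ 3/2, so |w − 3| ≥ |3| − |w − 6| > 3 − 3/2 = 3/2.
Hence |(8w + 10)/(w - 3) − (58/3)| < 34|w − 6|/(3·(3/2)) = (68/9)|w − 6|, which is < ϵ once |w − 6| < (9/68)ϵ.
Take δ = min(3/2, (9/68)ϵ). Then 0 < |w − 6| < δ forces both bounds, so |(8w + 10)/(w - 3) − (58/3)| < ϵ.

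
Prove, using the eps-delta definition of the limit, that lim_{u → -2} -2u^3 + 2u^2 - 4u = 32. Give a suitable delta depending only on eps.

delta = min(1, eps/52)

Fix eps > 0. We want delta > 0 such that 0 < |u + 2| < delta implies |(-2u^3 + 2u^2 - 4u) − 32| < eps.
(-2u^3 + 2u^2 - 4u) − 32 = -2u^3 + 2u^2 - 4u - 32 = (u + 2)(-2u^2 + 6u - 16).
So |(-2u^3 + 2u^2 - 4u) − 32| = |u + 2|·|-2u^2 + 6u - 16|.
Assume first that |u + 2| < 1, so |u| < 3. Then |-2u^2 + 6u - 16| ≤ 2·3^2 + 6·3 + 16 = 52.
Hence |(-2u^3 + 2u^2 - 4u) − 32| ≤ 52|u + 2| < eps provided |u + 2| < eps/52.
Choosing delta = min(1, eps/52) ensures both conditions, hence |(-2u^3 + 2u^2 - 4u) − 32| < eps.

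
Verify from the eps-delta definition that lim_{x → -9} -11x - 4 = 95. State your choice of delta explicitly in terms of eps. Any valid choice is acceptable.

delta = eps/11

Suppose eps > 0. We need delta > 0 so that 0 < |x + 9| < delta implies |(-11x - 4) − 95| < eps.
|(-11x - 4) − 95| = |-11x - 99| = 11|x + 9|.
So 11|x + 9| < eps exactly when |x + 9| < eps/11.
Take delta = eps/11. If 0 < |x + 9| < delta then |(-11x - 4) − 95| = 11|x + 9| < 11·(eps/11) = eps.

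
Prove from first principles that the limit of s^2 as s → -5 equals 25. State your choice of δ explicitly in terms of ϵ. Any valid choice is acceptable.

Let ϵ > 0 be given. We seek δ > 0 with 0 < |s + 5| < δ ⇒ |s^2 − 25| < ϵ.
Factor: s^2 − 25 = (s + 5)(s - 5), so |s^2 − 25| = |s + 5|·|s - 5|.
Restrict δ ≤ 1. Then |s + 5| < 1 gives |s| < 6, so by the triangle inequality |s - 5| ≤ 6 + 5 = 11.
Hence |s^2 − 25| ≤ 11|s + 5|, which is < ϵ once |s + 5| < ϵ/11.
Take δ = min(1, ϵ/11). If 0 < |s + 5| < δ then both bounds hold and |s^2 − 25| ≤ 11|s + 5| < 11·(ϵ/11) = ϵ.

δ = min(1, ϵ/11)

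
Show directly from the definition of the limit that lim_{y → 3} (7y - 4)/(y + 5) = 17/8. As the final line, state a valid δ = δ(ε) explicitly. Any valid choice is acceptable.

δ = min(4, (32/39)ε)

Let ε > 0 be given. We want δ > 0 with 0 < |y − 3| < δ ⇒ |(7y - 4)/(y + 5) − (17/8)| < ε.
Combining over a common denominator, (7y - 4)/(y + 5) − (17/8) = [(7y - 4)·8 − 17·(y + 5)] / [8·(y + 5)] = 39(y − 3) / (8(y + 5)).
So |(7y - 4)/(y + 5) − (17/8)| = 39|y − 3| / (8·|y + 5|).
Require δ ≤ 4, so |y + 5| ≥ |8| − |y − 3| > 8 − 4 = 4.
Hence |(7y - 4)/(y + 5) − (17/8)| < 39|y − 3|/(8·4) = (39/32)|y − 3|, which is < ε once |y − 3| < (32/39)ε.
Take δ = min(4, (32/39)ε). Then 0 < |y − 3| < δ forces both bounds, so |(7y - 4)/(y + 5) − (17/8)| < ε.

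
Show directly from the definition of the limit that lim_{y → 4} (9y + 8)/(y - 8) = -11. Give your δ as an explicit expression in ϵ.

Fix ϵ > 0. We want δ > 0 with 0 < |y − 4| < δ ⇒ |(9y + 8)/(y - 8) + 11| < ϵ.
Combining over a common denominator, (9y + 8)/(y - 8) + 11 = [(9y + 8)·(-4) − 44·(y - 8)] / [(-4)·(y - 8)] = -80(y − 4) / ((-4)(y - 8)).
So |(9y + 8)/(y - 8) + 11| = 80|y − 4| / (4·|y − 8|).
Restrict δ ≤ 2. Then |y − 4| < 2 gives |y − 8| = |(y − 4) + (-4)| ≥ 4 − 2 = 2.
Hence |(9y + 8)/(y - 8) + 11| < 80|y − 4|/(4·2) = 10|y − 4|, which is < ϵ once |y − 4| < (1/10)ϵ.
Take δ = min(2, (1/10)ϵ). Then 0 < |y − 4| < δ forces both bounds, so |(9y + 8)/(y - 8) + 11| < ϵ.

δ = min(2, (1/10)ϵ)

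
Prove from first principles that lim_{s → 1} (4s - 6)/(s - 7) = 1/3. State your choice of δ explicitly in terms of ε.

Fix ε > 0. We want δ > 0 with 0 < |s − 1| < δ ⇒ |(4s - 6)/(s - 7) − (1/3)| < ε.
Combining over a common denominator, (4s - 6)/(s - 7) − (1/3) = [(4s - 6)·(-6) − (-2)·(s - 7)] / [(-6)·(s - 7)] = -22(s − 1) / ((-6)(s - 7)).
So |(4s - 6)/(s - 7) − (1/3)| = 22|s − 1| / (6·|s − 7|).
Require δ ≤ 3, so |s − 7| ≥ |-6| − |s − 1| > 6 − 3 = 3.
Hence |(4s - 6)/(s - 7) − (1/3)| < 22|s − 1|/(6·3) = (11/9)|s − 1|, which is < ε once |s − 1| < (9/11)ε.
Take δ = min(3, (9/11)ε). Then 0 < |s − 1| < δ forces both bounds, so |(4s - 6)/(s - 7) − (1/3)| < ε.

δ = min(3, (9/11)ε)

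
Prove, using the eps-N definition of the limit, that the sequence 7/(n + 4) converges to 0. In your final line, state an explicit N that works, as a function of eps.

N = 7/eps

Fix eps > 0. For n ≥ 1, |7/(n + 4) − 0| = 7/(n + 4) ≤ 7/n.
We need 7/n < eps, i.e. n > 7/eps.
Take N = 7/eps. If n > N then |7/(n + 4)| ≤ 7/n < eps.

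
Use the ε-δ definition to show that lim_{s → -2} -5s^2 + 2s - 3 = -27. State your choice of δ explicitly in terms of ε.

δ = min(1, ε/27)

Suppose ε > 0. We want δ > 0 such that 0 < |s + 2| < δ implies |(-5s^2 + 2s - 3) + 27| < ε.
(-5s^2 + 2s - 3) + 27 = -5s^2 + 2s + 24 = (s + 2)(-5s + 12).
So |(-5s^2 + 2s - 3) + 27| = |s + 2|·|-5s + 12|.
Require δ ≤ 1. Then |s + 2| < 1 gives |s| < 3, and by the triangle inequality |-5s + 12| ≤ 5·3 + 12 = 27.
Hence |(-5s^2 + 2s - 3) + 27| ≤ 27|s + 2| < ε provided |s + 2| < ε/27.
Take δ = min(1, ε/27). Then 0 < |s + 2| < δ gives both |s + 2| < 1 and |s + 2| < ε/27, so |(-5s^2 + 2s - 3) + 27| < ε.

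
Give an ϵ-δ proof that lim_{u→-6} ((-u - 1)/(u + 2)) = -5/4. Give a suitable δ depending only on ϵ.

Let ϵ > 0. We want δ > 0 with 0 < |u + 6| < δ ⇒ |(-u - 1)/(u + 2) + 5/4| < ϵ.
Combining over a common denominator, (-u - 1)/(u + 2) + 5/4 = [(-u - 1)·(-4) − 5·(u + 2)] / [(-4)·(u + 2)] = -1(u + 6) / ((-4)(u + 2)).
So |(-u - 1)/(u + 2) + 5/4| = |u + 6| / (4·|u + 2|).
Require δ ≤ 2, so |u + 2| ≥ |-4| − |u + 6| > 4 − 2 = 2.
Hence |(-u - 1)/(u + 2) + 5/4| < |u + 6|/(4·2) = (1/8)|u + 6|, which is < ϵ once |u + 6| < 8ϵ.
Take δ = min(2, 8ϵ). Then 0 < |u + 6| < δ forces both bounds, so |(-u - 1)/(u + 2) + 5/4| < ϵ.

δ = min(2, 8ϵ)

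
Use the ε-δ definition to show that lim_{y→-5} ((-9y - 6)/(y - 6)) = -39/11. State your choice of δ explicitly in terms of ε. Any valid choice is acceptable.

δ = min(11/2, (121/120)ε)

Let ε > 0 be given. We want δ > 0 with 0 < |y + 5| < δ ⇒ |(-9y - 6)/(y - 6) + 39/11| < ε.
Combining over a common denominator, (-9y - 6)/(y - 6) + 39/11 = [(-9y - 6)·(-11) − 39·(y - 6)] / [(-11)·(y - 6)] = 60(y + 5) / ((-11)(y - 6)).
So |(-9y - 6)/(y - 6) + 39/11| = 60|y + 5| / (11·|y − 6|).
Restrict δ ≤ 11/2. Then |y + 5| < 11/2 gives |y − 6| = |(y + 5) + (-11)| ≥ 11 − 11/2 = 11/2.
Hence |(-9y - 6)/(y - 6) + 39/11| < 60|y + 5|/(11·(11/2)) = (120/121)|y + 5|, which is < ε once |y + 5| < (121/120)ε.
Take δ = min(11/2, (121/120)ε). Then 0 < |y + 5| < δ forces both bounds, so |(-9y - 6)/(y - 6) + 39/11| < ε.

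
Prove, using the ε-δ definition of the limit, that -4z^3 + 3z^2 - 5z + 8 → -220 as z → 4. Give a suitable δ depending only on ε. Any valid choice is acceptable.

δ = min(1, ε/222)

Let ε > 0 be given. We want δ > 0 such that 0 < |z − 4| < δ implies |(-4z^3 + 3z^2 - 5z + 8) + 220| < ε.
(-4z^3 + 3z^2 - 5z + 8) + 220 = -4z^3 + 3z^2 - 5z + 228 = (z − 4)(-4z^2 - 13z - 57).
So |(-4z^3 + 3z^2 - 5z + 8) + 220| = |z − 4|·|-4z^2 - 13z - 57|.
Assume first that |z − 4| < 1, so |z| < 5. Then |-4z^2 - 13z - 57| ≤ 4·5^2 + 13·5 + 57 = 222.
Hence |(-4z^3 + 3z^2 - 5z + 8) + 220| ≤ 222|z − 4| < ε provided |z − 4| < ε/222.
Choosing δ = min(1, ε/222) ensures both conditions, hence |(-4z^3 + 3z^2 - 5z + 8) + 220| < ε.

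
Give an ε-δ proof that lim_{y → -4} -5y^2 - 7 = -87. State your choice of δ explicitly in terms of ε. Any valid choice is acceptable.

Let ε > 0 be given. We want δ > 0 such that 0 < |y + 4| < δ implies |(-5y^2 - 7) + 87| < ε.
(-5y^2 - 7) + 87 = -5y^2 + 80 = (y + 4)(-5y + 20).
So |(-5y^2 - 7) + 87| = |y + 4|·|-5y + 20|.
Require δ ≤ 1. Then |y + 4| < 1 gives |y| < 5, and by the triangle inequality |-5y + 20| ≤ 5·5 + 20 = 45.
Hence |(-5y^2 - 7) + 87| ≤ 45|y + 4| < ε provided |y + 4| < ε/45.
Choosing δ = min(1, ε/45) ensures both conditions, hence |(-5y^2 - 7) + 87| < ε.

δ = min(1, ε/45)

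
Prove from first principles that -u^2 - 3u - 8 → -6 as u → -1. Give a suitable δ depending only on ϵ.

δ = min(1, ϵ/4)

Let ϵ > 0. We want δ > 0 such that 0 < |u + 1| < δ implies |(-u^2 - 3u - 8) + 6| < ϵ.
(-u^2 - 3u - 8) + 6 = -u^2 - 3u - 2 = (u + 1)(-u - 2).
So |(-u^2 - 3u - 8) + 6| = |u + 1|·|-u - 2|.
Require δ ≤ 1. Then |u + 1| < 1 gives |u| < 2, and by the triangle inequality |-u - 2| ≤ 2 + 2 = 4.
Hence |(-u^2 - 3u - 8) + 6| ≤ 4|u + 1| < ϵ provided |u + 1| < ϵ/4.
Take δ = min(1, ϵ/4). Then 0 < |u + 1| < δ gives both |u + 1| < 1 and |u + 1| < ϵ/4, so |(-u^2 - 3u - 8) + 6| < ϵ.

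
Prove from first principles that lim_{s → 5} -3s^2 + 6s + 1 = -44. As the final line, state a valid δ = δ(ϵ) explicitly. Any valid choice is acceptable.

δ = min(1, ϵ/27)

Suppose ϵ > 0. We want δ > 0 such that 0 < |s − 5| < δ implies |(-3s^2 + 6s + 1) + 44| < ϵ.
(-3s^2 + 6s + 1) + 44 = -3s^2 + 6s + 45 = (s − 5)(-3s - 9).
So |(-3s^2 + 6s + 1) + 44| = |s − 5|·|-3s - 9|.
Require δ ≤ 1. Then |s − 5| < 1 gives |s| < 6, and by the triangle inequality |-3s - 9| ≤ 3·6 + 9 = 27.
Hence |(-3s^2 + 6s + 1) + 44| ≤ 27|s − 5| < ϵ provided |s − 5| < ϵ/27.
Choosing δ = min(1, ϵ/27) ensures both conditions, hence |(-3s^2 + 6s + 1) + 44| < ϵ.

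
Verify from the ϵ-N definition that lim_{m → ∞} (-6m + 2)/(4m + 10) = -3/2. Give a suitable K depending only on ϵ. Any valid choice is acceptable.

Let ϵ > 0 be given. For m ≥ 1, |(-6m + 2)/(4m + 10) + 3/2| = |68|/(4(4m + 10)) = 68/(4(4m + 10)).
Since 4m + 10 ≥ 4m for m ≥ 1, this is ≤ 68/(4·4m) = (17/4)/m.
So |(-6m + 2)/(4m + 10) + 3/2| < ϵ whenever m > (17/4)/ϵ.
Take K = (17/4)/ϵ. If m > K then |(-6m + 2)/(4m + 10) + 3/2| ≤ (17/4)/m < ϵ.

K = (17/4)/ϵ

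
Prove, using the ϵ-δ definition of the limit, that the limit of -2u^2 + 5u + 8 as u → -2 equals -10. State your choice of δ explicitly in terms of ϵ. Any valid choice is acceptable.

Suppose ϵ > 0. We want δ > 0 such that 0 < |u + 2| < δ implies |(-2u^2 + 5u + 8) + 10| < ϵ.
(-2u^2 + 5u + 8) + 10 = -2u^2 + 5u + 18 = (u + 2)(-2u + 9).
So |(-2u^2 + 5u + 8) + 10| = |u + 2|·|-2u + 9|.
Assume first that |u + 2| < 1, so |u| < 3. Then |-2u + 9| ≤ 2·3 + 9 = 15.
Hence |(-2u^2 + 5u + 8) + 10| ≤ 15|u + 2| < ϵ provided |u + 2| < ϵ/15.
Take δ = min(1, ϵ/15). Then 0 < |u + 2| < δ gives both |u + 2| < 1 and |u + 2| < ϵ/15, so |(-2u^2 + 5u + 8) + 10| < ϵ.

δ = min(1, ϵ/15)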